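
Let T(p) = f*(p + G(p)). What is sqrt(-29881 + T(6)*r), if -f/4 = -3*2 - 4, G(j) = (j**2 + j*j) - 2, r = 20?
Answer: 7*sqrt(631) ≈ 175.84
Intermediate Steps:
G(j) = -2 + 2*j**2 (G(j) = (j**2 + j**2) - 2 = 2*j**2 - 2 = -2 + 2*j**2)
f = 40 (f = -4*(-3*2 - 4) = -4*(-6 - 4) = -4*(-10) = 40)
T(p) = -80 + 40*p + 80*p**2 (T(p) = 40*(p + (-2 + 2*p**2)) = 40*(-2 + p + 2*p**2) = -80 + 40*p + 80*p**2)
sqrt(-29881 + T(6)*r) = sqrt(-29881 + (-80 + 40*6 + 80*6**2)*20) = sqrt(-29881 + (-80 + 240 + 80*36)*20) = sqrt(-29881 + (-80 + 240 + 2880)*20) = sqrt(-29881 + 3040*20) = sqrt(-29881 + 60800) = sqrt(30919) = 7*sqrt(631)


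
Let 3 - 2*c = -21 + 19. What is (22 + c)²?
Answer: 2401/4 ≈ 600.25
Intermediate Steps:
c = 5/2 (c = 3/2 - (-21 + 19)/2 = 3/2 - ½*(-2) = 3/2 + 1 = 5/2 ≈ 2.5000)
(22 + c)² = (22 + 5/2)² = (49/2)² = 2401/4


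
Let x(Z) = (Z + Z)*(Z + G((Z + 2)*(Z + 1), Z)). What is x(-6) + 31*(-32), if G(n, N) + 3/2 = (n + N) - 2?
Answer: -1046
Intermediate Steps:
G(n, N) = -7/2 + N + n (G(n, N) = -3/2 + ((n + N) - 2) = -3/2 + ((N + n) - 2) = -3/2 + (-2 + N + n) = -7/2 + N + n)
x(Z) = 2*Z*(-7/2 + 2*Z + (1 + Z)*(2 + Z)) (x(Z) = (Z + Z)*(Z + (-7/2 + Z + (Z + 2)*(Z + 1))) = (2*Z)*(Z + (-7/2 + Z + (2 + Z)*(1 + Z))) = (2*Z)*(Z + (-7/2 + Z + (1 + Z)*(2 + Z))) = (2*Z)*(-7/2 + 2*Z + (1 + Z)*(2 + Z)) = 2*Z*(-7/2 + 2*Z + (1 + Z)*(2 + Z)))
x(-6) + 31*(-32) = -6*(-3 + 2*(-6)² + 10*(-6)) + 31*(-32) = -6*(-3 + 2*36 - 60) - 992 = -6*(-3 + 72 - 60) - 992 = -6*9 - 992 = -54 - 992 = -1046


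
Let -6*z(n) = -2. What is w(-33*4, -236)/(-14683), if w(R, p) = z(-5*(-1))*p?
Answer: 236/44049 ≈ 0.0053577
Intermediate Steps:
z(n) = 1/3 (z(n) = -1/6*(-2) = 1/3)
w(R, p) = p/3
w(-33*4, -236)/(-14683) = ((1/3)*(-236))/(-14683) = -236/3*(-1/14683) = 236/44049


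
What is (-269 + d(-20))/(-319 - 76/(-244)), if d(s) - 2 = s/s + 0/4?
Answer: 8113/9720 ≈ 0.83467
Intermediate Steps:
d(s) = 3 (d(s) = 2 + (s/s + 0/4) = 2 + (1 + 0*(¼)) = 2 + (1 + 0) = 2 + 1 = 3)
(-269 + d(-20))/(-319 - 76/(-244)) = (-269 + 3)/(-319 - 76/(-244)) = -266/(-319 - 76*(-1/244)) = -266/(-319 + 19/61) = -266/(-19440/61) = -266*(-61/19440) = 8113/9720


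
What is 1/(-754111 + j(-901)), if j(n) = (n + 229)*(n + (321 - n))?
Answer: -1/969823 ≈ -1.0311e-6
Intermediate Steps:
j(n) = 73509 + 321*n (j(n) = (229 + n)*321 = 73509 + 321*n)
1/(-754111 + j(-901)) = 1/(-754111 + (73509 + 321*(-901))) = 1/(-754111 + (73509 - 289221)) = 1/(-754111 - 215712) = 1/(-969823) = -1/969823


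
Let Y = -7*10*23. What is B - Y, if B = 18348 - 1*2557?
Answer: 17401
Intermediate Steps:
B = 15791 (B = 18348 - 2557 = 15791)
Y = -1610 (Y = -70*23 = -1610)
B - Y = 15791 - 1*(-1610) = 15791 + 1610 = 17401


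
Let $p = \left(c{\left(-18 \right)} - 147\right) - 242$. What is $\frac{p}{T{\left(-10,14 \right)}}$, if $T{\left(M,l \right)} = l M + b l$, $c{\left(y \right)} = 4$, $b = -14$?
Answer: $\frac{55}{48} \approx 1.1458$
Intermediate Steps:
$T{\left(M,l \right)} = - 14 l + M l$ ($T{\left(M,l \right)} = l M - 14 l = M l - 14 l = - 14 l + M l$)
$p = -385$ ($p = \left(4 - 147\right) - 242 = -143 - 242 = -385$)
$\frac{p}{T{\left(-10,14 \right)}} = - \frac{385}{14 \left(-14 - 10\right)} = - \frac{385}{14 \left(-24\right)} = - \frac{385}{-336} = \left(-385\right) \left(- \frac{1}{336}\right) = \frac{55}{48}$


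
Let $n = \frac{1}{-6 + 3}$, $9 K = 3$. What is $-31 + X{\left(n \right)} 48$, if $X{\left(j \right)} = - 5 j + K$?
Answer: $65$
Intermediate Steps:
$K = \frac{1}{3}$ ($K = \frac{1}{9} \cdot 3 = \frac{1}{3} \approx 0.33333$)
$n = - \frac{1}{3}$ ($n = \frac{1}{-3} = - \frac{1}{3} \approx -0.33333$)
$X{\left(j \right)} = \frac{1}{3} - 5 j$ ($X{\left(j \right)} = - 5 j + \frac{1}{3} = \frac{1}{3} - 5 j$)
$-31 + X{\left(n \right)} 48 = -31 + \left(\frac{1}{3} - - \frac{5}{3}\right) 48 = -31 + \left(\frac{1}{3} + \frac{5}{3}\right) 48 = -31 + 2 \cdot 48 = -31 + 96 = 65$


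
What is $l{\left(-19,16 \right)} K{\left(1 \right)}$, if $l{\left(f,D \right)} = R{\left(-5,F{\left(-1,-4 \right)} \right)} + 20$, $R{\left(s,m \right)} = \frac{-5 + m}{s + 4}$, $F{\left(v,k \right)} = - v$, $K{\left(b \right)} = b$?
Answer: $24$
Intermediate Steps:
$R{\left(s,m \right)} = \frac{-5 + m}{4 + s}$
$l{\left(f,D \right)} = 24$ ($l{\left(f,D \right)} = \frac{-5 - -1}{4 - 5} + 20 = \frac{-5 + 1}{-1} + 20 = \left(-1\right) \left(-4\right) + 20 = 4 + 20 = 24$)
$l{\left(-19,16 \right)} K{\left(1 \right)} = 24 \cdot 1 = 24$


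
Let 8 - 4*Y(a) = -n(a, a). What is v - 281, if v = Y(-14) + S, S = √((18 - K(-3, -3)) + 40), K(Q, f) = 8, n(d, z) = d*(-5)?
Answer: -523/2 + 5*√2 ≈ -254.43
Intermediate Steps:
n(d, z) = -5*d
Y(a) = 2 - 5*a/4 (Y(a) = 2 - (-1)*(-5*a)/4 = 2 - 5*a/4)
S = 5*√2 (S = √((18 - 1*8) + 40) = √((18 - 8) + 40) = √(10 + 40) = √50 = 5*√2 ≈ 7.0711)
v = 39/2 + 5*√2 (v = (2 - 5/4*(-14)) + 5*√2 = (2 + 35/2) + 5*√2 = 39/2 + 5*√2 ≈ 26.571)
v - 281 = (39/2 + 5*√2) - 281 = -523/2 + 5*√2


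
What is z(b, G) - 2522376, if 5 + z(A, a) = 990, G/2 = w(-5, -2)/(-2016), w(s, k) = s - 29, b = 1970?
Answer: -2521391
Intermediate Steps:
w(s, k) = -29 + s
G = 17/504 (G = 2*((-29 - 5)/(-2016)) = 2*(-34*(-1/2016)) = 2*(17/1008) = 17/504 ≈ 0.033730)
z(A, a) = 985 (z(A, a) = -5 + 990 = 985)
z(b, G) - 2522376 = 985 - 2522376 = -2521391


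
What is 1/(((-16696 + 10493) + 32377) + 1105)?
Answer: 1/27279 ≈ 3.6658e-5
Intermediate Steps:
1/(((-16696 + 10493) + 32377) + 1105) = 1/((-6203 + 32377) + 1105) = 1/(26174 + 1105) = 1/27279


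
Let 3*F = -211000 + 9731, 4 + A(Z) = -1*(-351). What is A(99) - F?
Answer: 202310/3 ≈ 67437.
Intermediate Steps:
A(Z) = 347 (A(Z) = -4 - 1*(-351) = -4 + 351 = 347)
F = -201269/3 (F = (-211000 + 9731)/3 = (⅓)*(-201269) = -201269/3 ≈ -67090.)
A(99) - F = 347 - 1*(-201269/3) = 347 + 201269/3 = 202310/3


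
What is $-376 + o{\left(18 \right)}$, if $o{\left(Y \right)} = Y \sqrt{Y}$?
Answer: $-376 + 54 \sqrt{2} \approx -299.63$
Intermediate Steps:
$o{\left(Y \right)} = Y^{\frac{3}{2}}$
$-376 + o{\left(18 \right)} = -376 + 18^{\frac{3}{2}} = -376 + 54 \sqrt{2}$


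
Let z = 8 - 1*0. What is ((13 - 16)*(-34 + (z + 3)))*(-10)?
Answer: -690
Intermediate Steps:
z = 8 (z = 8 + 0 = 8)
((13 - 16)*(-34 + (z + 3)))*(-10) = ((13 - 16)*(-34 + (8 + 3)))*(-10) = -3*(-34 + 11)*(-10) = -3*(-23)*(-10) = 69*(-10) = -690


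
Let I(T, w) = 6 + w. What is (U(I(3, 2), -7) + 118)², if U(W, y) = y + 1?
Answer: 12544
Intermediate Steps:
U(W, y) = 1 + y
(U(I(3, 2), -7) + 118)² = ((1 - 7) + 118)² = (-6 + 118)² = 112² = 12544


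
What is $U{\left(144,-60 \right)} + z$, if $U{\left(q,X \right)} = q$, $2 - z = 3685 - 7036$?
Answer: $3497$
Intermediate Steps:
$z = 3353$ ($z = 2 - \left(3685 - 7036\right) = 2 - -3351 = 2 + 3351 = 3353$)
$U{\left(144,-60 \right)} + z = 144 + 3353 = 3497$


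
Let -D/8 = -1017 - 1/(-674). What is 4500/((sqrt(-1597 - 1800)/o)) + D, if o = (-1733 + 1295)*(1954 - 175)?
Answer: 2741828/337 + 3506409000*I*sqrt(3397)/3397 ≈ 8136.0 + 6.0161e+7*I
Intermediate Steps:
o = -779202 (o = -438*1779 = -779202)
D = 2741828/337 (D = -8*(-1017 - 1/(-674)) = -8*(-1017 - 1*(-1/674)) = -8*(-1017 + 1/674) = -8*(-685457/674) = 2741828/337 ≈ 8136.0)
4500/((sqrt(-1597 - 1800)/o)) + D = 4500/((sqrt(-1597 - 1800)/(-779202))) + 2741828/337 = 4500/((sqrt(-3397)*(-1/779202))) + 2741828/337 = 4500/(((I*sqrt(3397))*(-1/779202))) + 2741828/337 = 4500/((-I*sqrt(3397)/779202)) + 2741828/337 = 4500*(779202*I*sqrt(3397)/3397) + 2741828/337 = 3506409000*I*sqrt(3397)/3397 + 2741828/337 = 2741828/337 + 3506409000*I*sqrt(3397)/3397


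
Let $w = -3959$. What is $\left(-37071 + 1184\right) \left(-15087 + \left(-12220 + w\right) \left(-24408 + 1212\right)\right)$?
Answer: $-13467422043339$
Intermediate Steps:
$\left(-37071 + 1184\right) \left(-15087 + \left(-12220 + w\right) \left(-24408 + 1212\right)\right) = \left(-37071 + 1184\right) \left(-15087 + \left(-12220 - 3959\right) \left(-24408 + 1212\right)\right) = - 35887 \left(-15087 - -375288084\right) = - 35887 \left(-15087 + 375288084\right) = \left(-35887\right) 375272997 = -13467422043339$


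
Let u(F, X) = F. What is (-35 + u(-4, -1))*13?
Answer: -507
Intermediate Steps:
(-35 + u(-4, -1))*13 = (-35 - 4)*13 = -39*13 = -507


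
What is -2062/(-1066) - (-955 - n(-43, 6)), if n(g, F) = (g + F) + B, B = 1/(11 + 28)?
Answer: 1471016/1599 ≈ 919.96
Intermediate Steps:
B = 1/39 ≈ 0.025641
n(g, F) = 1/39 + F + g (n(g, F) = (g + F) + 1/39 = (F + g) + 1/39 = 1/39 + F + g)
-2062/(-1066) - (-955 - n(-43, 6)) = -2062/(-1066) - (-955 - (1/39 + 6 - 43)) = -2062*(-1/1066) - (-955 - 1*(-1442/39)) = 1031/533 - (-955 + 1442/39) = 1031/533 - 1*(-35803/39) = 1031/533 + 35803/39 = 1471016/1599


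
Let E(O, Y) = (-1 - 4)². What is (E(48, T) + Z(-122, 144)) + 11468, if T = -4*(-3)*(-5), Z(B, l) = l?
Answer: 11637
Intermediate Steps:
T = -60 (T = 12*(-5) = -60)
E(O, Y) = 25 (E(O, Y) = (-5)² = 25)
(E(48, T) + Z(-122, 144)) + 11468 = (25 + 144) + 11468 = 169 + 11468 = 11637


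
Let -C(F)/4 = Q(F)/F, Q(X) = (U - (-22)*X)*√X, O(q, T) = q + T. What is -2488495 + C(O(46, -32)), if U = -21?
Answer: -2488495 - 82*√14 ≈ -2.4888e+6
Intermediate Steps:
O(q, T) = T + q
Q(X) = √X*(-21 + 22*X) (Q(X) = (-21 - (-22)*X)*√X = (-21 + 22*X)*√X = √X*(-21 + 22*X))
C(F) = -4*(-21 + 22*F)/√F (C(F) = -4*√F*(-21 + 22*F)/F = -4*(-21 + 22*F)/√F)
-2488495 + C(O(46, -32)) = -2488495 + 4*(21 - 22*(-32 + 46))/√(-32 + 46) = -2488495 + 4*(21 - 22*14)/√14 = -2488495 + 4*(√14/14)*(21 - 308) = -2488495 + 4*(√14/14)*(-287) = -2488495 - 82*√14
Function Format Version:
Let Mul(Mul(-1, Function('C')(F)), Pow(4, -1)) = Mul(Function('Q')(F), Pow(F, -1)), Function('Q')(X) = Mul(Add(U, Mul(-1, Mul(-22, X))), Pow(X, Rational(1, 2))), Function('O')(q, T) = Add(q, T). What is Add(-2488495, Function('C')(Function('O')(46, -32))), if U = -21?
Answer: Add(-2488495, Mul(-82, Pow(14, Rational(1, 2)))) ≈ -2.4888e+6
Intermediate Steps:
Function('O')(q, T) = Add(T, q)
Function('Q')(X) = Mul(Pow(X, Rational(1, 2)), Add(-21, Mul(22, X))) (Function('Q')(X) = Mul(Add(-21, Mul(-1, Mul(-22, X))), Pow(X, Rational(1, 2))) = Mul(Add(-21, Mul(22, X)), Pow(X, Rational(1, 2))) = Mul(Pow(X, Rational(1, 2)), Add(-21, Mul(22, X))))
Function('C')(F) = Mul(-4, Pow(F, Rational(-1, 2)), Add(-21, Mul(22, F))) (Function('C')(F) = Mul(-4, Mul(Mul(Pow(F, Rational(1, 2)), Add(-21, Mul(22, F))), Pow(F, -1))) = Mul(-4, Mul(Pow(F, Rational(-1, 2)), Add(-21, Mul(22, F)))) = Mul(-4, Pow(F, Rational(-1, 2)), Add(-21, Mul(22, F))))
Add(-2488495, Function('C')(Function('O')(46, -32))) = Add(-2488495, Mul(4, Pow(Add(-32, 46), Rational(-1, 2)), Add(21, Mul(-22, Add(-32, 46))))) = Add(-2488495, Mul(4, Pow(14, Rational(-1, 2)), Add(21, Mul(-22, 14)))) = Add(-2488495, Mul(4, Mul(Rational(1, 14), Pow(14, Rational(1, 2))), Add(21, -308))) = Add(-2488495, Mul(4, Mul(Rational(1, 14), Pow(14, Rational(1, 2))), -287)) = Add(-2488495, Mul(-82, Pow(14, Rational(1, 2))))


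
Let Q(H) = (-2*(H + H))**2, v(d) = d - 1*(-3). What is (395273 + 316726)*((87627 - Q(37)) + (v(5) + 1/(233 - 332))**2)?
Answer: 51008937741244/1089 ≈ 4.6840e+10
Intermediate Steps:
v(d) = 3 + d (v(d) = d + 3 = 3 + d)
Q(H) = 16*H**2 (Q(H) = (-4*H)**2 = 16*H**2)
(395273 + 316726)*((87627 - Q(37)) + (v(5) + 1/(233 - 332))**2) = (395273 + 316726)*((87627 - 16*37**2) + ((3 + 5) + 1/(233 - 332))**2) = 711999*((87627 - 16*1369) + (8 + 1/(-99))**2) = 711999*((87627 - 1*21904) + (8 - 1/99)**2) = 711999*((87627 - 21904) + (791/99)**2) = 711999*(65723 + 625681/9801) = 711999*(644776804/9801) = 51008937741244/1089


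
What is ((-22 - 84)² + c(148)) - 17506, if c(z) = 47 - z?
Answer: -6371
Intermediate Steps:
((-22 - 84)² + c(148)) - 17506 = ((-22 - 84)² + (47 - 1*148)) - 17506 = ((-106)² + (47 - 148)) - 17506 = (11236 - 101) - 17506 = 11135 - 17506 = -6371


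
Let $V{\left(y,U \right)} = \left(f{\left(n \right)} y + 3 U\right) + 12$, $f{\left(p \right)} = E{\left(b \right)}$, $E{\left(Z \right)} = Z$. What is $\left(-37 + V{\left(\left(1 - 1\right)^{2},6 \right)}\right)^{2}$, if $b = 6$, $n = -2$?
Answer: $49$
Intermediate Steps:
$f{\left(p \right)} = 6$
$V{\left(y,U \right)} = 12 + 3 U + 6 y$ ($V{\left(y,U \right)} = \left(6 y + 3 U\right) + 12 = \left(3 U + 6 y\right) + 12 = 12 + 3 U + 6 y$)
$\left(-37 + V{\left(\left(1 - 1\right)^{2},6 \right)}\right)^{2} = \left(-37 + \left(12 + 3 \cdot 6 + 6 \left(1 - 1\right)^{2}\right)\right)^{2} = \left(-37 + \left(12 + 18 + 6 \cdot 0^{2}\right)\right)^{2} = \left(-37 + \left(12 + 18 + 6 \cdot 0\right)\right)^{2} = \left(-37 + \left(12 + 18 + 0\right)\right)^{2} = \left(-37 + 30\right)^{2} = \left(-7\right)^{2} = 49$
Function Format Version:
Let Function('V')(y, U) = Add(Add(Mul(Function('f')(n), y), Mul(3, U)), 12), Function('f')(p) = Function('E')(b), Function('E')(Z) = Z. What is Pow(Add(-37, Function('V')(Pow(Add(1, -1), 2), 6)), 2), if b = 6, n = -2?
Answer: 49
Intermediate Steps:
Function('f')(p) = 6
Function('V')(y, U) = Add(12, Mul(3, U), Mul(6, y)) (Function('V')(y, U) = Add(Add(Mul(6, y), Mul(3, U)), 12) = Add(Add(Mul(3, U), Mul(6, y)), 12) = Add(12, Mul(3, U), Mul(6, y)))
Pow(Add(-37, Function('V')(Pow(Add(1, -1), 2), 6)), 2) = Pow(Add(-37, Add(12, Mul(3, 6), Mul(6, Pow(Add(1, -1), 2)))), 2) = Pow(Add(-37, Add(12, 18, Mul(6, Pow(0, 2)))), 2) = Pow(Add(-37, Add(12, 18, Mul(6, 0))), 2) = Pow(Add(-37, Add(12, 18, 0)), 2) = Pow(Add(-37, 30), 2) = Pow(-7, 2) = 49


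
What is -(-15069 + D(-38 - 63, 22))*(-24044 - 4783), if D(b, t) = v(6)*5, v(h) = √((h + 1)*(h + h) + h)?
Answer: -434394063 + 432405*√10 ≈ -4.3303e+8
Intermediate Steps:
v(h) = √(h + 2*h*(1 + h)) (v(h) = √((1 + h)*(2*h) + h) = √(2*h*(1 + h) + h) = √(h + 2*h*(1 + h)))
D(b, t) = 15*√10 (D(b, t) = √(6*(3 + 2*6))*5 = √(6*(3 + 12))*5 = √(6*15)*5 = √90*5 = (3*√10)*5 = 15*√10)
-(-15069 + D(-38 - 63, 22))*(-24044 - 4783) = -(-15069 + 15*√10)*(-24044 - 4783) = -(-15069 + 15*√10)*(-28827) = -(434394063 - 432405*√10) = -434394063 + 432405*√10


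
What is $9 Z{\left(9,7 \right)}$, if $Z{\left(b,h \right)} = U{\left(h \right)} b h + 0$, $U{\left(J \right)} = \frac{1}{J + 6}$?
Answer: $\frac{567}{13} \approx 43.615$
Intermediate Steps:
$U{\left(J \right)} = \frac{1}{6 + J}$
$Z{\left(b,h \right)} = \frac{b h}{6 + h}$ ($Z{\left(b,h \right)} = \frac{b}{6 + h} h + 0 = \frac{b h}{6 + h} + 0 = \frac{b h}{6 + h}$)
$9 Z{\left(9,7 \right)} = 9 \cdot 9 \cdot 7 \frac{1}{6 + 7} = 9 \cdot 9 \cdot 7 \cdot \frac{1}{13} = 9 \cdot \frac{63}{13} = \frac{567}{13}$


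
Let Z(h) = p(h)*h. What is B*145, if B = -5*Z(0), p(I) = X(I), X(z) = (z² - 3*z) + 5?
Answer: 0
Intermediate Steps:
X(z) = 5 + z² - 3*z
p(I) = 5 + I² - 3*I
Z(h) = h*(5 + h² - 3*h) (Z(h) = (5 + h² - 3*h)*h = h*(5 + h² - 3*h))
B = 0 (B = -0*(5 + 0² - 3*0) = -0*(5 + 0 + 0) = -0*5 = -5*0 = 0)
B*145 = 0*145 = 0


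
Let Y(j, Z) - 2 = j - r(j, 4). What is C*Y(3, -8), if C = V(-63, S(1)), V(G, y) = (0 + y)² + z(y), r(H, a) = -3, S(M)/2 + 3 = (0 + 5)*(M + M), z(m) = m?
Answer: 1680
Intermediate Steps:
S(M) = -6 + 20*M (S(M) = -6 + 2*((0 + 5)*(M + M)) = -6 + 2*(5*(2*M)) = -6 + 2*(10*M) = -6 + 20*M)
Y(j, Z) = 5 + j (Y(j, Z) = 2 + (j - 1*(-3)) = 2 + (j + 3) = 2 + (3 + j) = 5 + j)
V(G, y) = y + y² (V(G, y) = (0 + y)² + y = y² + y = y + y²)
C = 210 (C = (-6 + 20*1)*(1 + (-6 + 20*1)) = (-6 + 20)*(1 + (-6 + 20)) = 14*(1 + 14) = 14*15 = 210)
C*Y(3, -8) = 210*(5 + 3) = 210*8 = 1680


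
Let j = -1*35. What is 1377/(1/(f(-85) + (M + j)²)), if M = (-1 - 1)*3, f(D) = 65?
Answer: 2404242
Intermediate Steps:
j = -35
M = -6 (M = -2*3 = -6)
1377/(1/(f(-85) + (M + j)²)) = 1377/(1/(65 + (-6 - 35)²)) = 1377/(1/(65 + (-41)²)) = 1377/(1/(65 + 1681)) = 1377/(1/1746) = 1377*1746 = 2404242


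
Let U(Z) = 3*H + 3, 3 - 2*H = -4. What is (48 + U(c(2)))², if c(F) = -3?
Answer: 15129/4 ≈ 3782.3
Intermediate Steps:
H = 7/2 (H = 3/2 - ½*(-4) = 3/2 + 2 = 7/2 ≈ 3.5000)
U(Z) = 27/2 (U(Z) = 3*(7/2) + 3 = 21/2 + 3 = 27/2)
(48 + U(c(2)))² = (48 + 27/2)² = (123/2)² = 15129/4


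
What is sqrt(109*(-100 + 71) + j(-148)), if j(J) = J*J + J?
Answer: sqrt(18595) ≈ 136.36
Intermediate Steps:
j(J) = J + J**2 (j(J) = J**2 + J = J + J**2)
sqrt(109*(-100 + 71) + j(-148)) = sqrt(109*(-100 + 71) - 148*(1 - 148)) = sqrt(109*(-29) - 148*(-147)) = sqrt(-3161 + 21756) = sqrt(18595)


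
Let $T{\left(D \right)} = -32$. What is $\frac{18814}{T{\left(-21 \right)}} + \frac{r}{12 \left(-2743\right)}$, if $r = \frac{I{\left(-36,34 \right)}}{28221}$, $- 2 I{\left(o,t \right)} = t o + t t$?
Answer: $- \frac{2184593338999}{3715689744} \approx -587.94$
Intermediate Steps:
$I{\left(o,t \right)} = - \frac{t^{2}}{2} - \frac{o t}{2}$ ($I{\left(o,t \right)} = - \frac{t o + t t}{2} = - \frac{o t + t^{2}}{2} = - \frac{t^{2} + o t}{2} = - \frac{t^{2}}{2} - \frac{o t}{2}$)
$r = \frac{34}{28221}$ ($r = \frac{\left(- \frac{1}{2}\right) 34 \left(-36 + 34\right)}{28221} = \left(- \frac{1}{2}\right) 34 \left(-2\right) \frac{1}{28221} = 34 \cdot \frac{1}{28221} = \frac{34}{28221} \approx 0.0012048$)
$\frac{18814}{T{\left(-21 \right)}} + \frac{r}{12 \left(-2743\right)} = \frac{18814}{-32} + \frac{34}{28221 \cdot 12 \left(-2743\right)} = 18814 \left(- \frac{1}{32}\right) + \frac{34}{28221 \left(-32916\right)} = - \frac{9407}{16} + \frac{34}{28221} \left(- \frac{1}{32916}\right) = - \frac{9407}{16} - \frac{17}{464461218} = - \frac{2184593338999}{3715689744}$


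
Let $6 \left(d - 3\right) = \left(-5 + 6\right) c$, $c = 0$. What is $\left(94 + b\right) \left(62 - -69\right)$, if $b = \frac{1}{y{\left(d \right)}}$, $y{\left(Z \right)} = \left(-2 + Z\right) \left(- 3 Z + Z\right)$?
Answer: $\frac{73753}{6} \approx 12292.0$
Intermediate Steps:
$d = 3$ ($d = 3 + \frac{\left(-5 + 6\right) 0}{6} = 3 + \frac{1 \cdot 0}{6} = 3 + \frac{1}{6} \cdot 0 = 3 + 0 = 3$)
$y{\left(Z \right)} = - 2 Z \left(-2 + Z\right)$ ($y{\left(Z \right)} = \left(-2 + Z\right) \left(- 2 Z\right) = - 2 Z \left(-2 + Z\right)$)
$b = - \frac{1}{6}$ ($b = \frac{1}{2 \cdot 3 \left(2 - 3\right)} = \frac{1}{2 \cdot 3 \left(-1\right)} = \frac{1}{-6} = - \frac{1}{6} \approx -0.16667$)
$\left(94 + b\right) \left(62 - -69\right) = \left(94 - \frac{1}{6}\right) \left(62 - -69\right) = \frac{563 \left(62 + 69\right)}{6} = \frac{563}{6} \cdot 131 = \frac{73753}{6}$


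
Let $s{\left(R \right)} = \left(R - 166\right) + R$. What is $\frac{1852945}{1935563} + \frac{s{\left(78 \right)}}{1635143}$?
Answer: $\frac{3029810690505}{3164922290509} \approx 0.95731$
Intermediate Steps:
$s{\left(R \right)} = -166 + 2 R$ ($s{\left(R \right)} = \left(-166 + R\right) + R = -166 + 2 R$)
$\frac{1852945}{1935563} + \frac{s{\left(78 \right)}}{1635143} = \frac{1852945}{1935563} + \frac{-166 + 2 \cdot 78}{1635143} = 1852945 \cdot \frac{1}{1935563} + \left(-166 + 156\right) \frac{1}{1635143} = \frac{1852945}{1935563} - \frac{10}{1635143} = \frac{3029810690505}{3164922290509}$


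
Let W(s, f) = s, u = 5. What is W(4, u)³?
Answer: 64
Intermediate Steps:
W(4, u)³ = 4³ = 64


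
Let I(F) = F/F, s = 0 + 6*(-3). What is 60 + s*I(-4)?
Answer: 42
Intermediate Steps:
s = -18 (s = 0 - 18 = -18)
I(F) = 1
60 + s*I(-4) = 60 - 18*1 = 60 - 18 = 42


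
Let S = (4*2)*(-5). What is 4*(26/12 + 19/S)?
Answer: 203/30 ≈ 6.7667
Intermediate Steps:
S = -40 (S = 8*(-5) = -40)
4*(26/12 + 19/S) = 4*(26/12 + 19/(-40)) = 4*(26*(1/12) + 19*(-1/40)) = 4*(13/6 - 19/40) = 4*(203/120) = 203/30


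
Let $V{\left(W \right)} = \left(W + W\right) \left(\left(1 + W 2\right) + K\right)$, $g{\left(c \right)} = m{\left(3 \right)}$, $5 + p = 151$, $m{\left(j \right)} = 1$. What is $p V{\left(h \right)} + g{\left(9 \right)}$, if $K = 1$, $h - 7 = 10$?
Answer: $178705$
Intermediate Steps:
$h = 17$ ($h = 7 + 10 = 17$)
$p = 146$ ($p = -5 + 151 = 146$)
$g{\left(c \right)} = 1$
$V{\left(W \right)} = 2 W \left(2 + 2 W\right)$ ($V{\left(W \right)} = \left(W + W\right) \left(\left(1 + W 2\right) + 1\right) = 2 W \left(\left(1 + 2 W\right) + 1\right) = 2 W \left(2 + 2 W\right)$)
$p V{\left(h \right)} + g{\left(9 \right)} = 146 \cdot 4 \cdot 17 \left(1 + 17\right) + 1 = 146 \cdot 4 \cdot 17 \cdot 18 + 1 = 146 \cdot 1224 + 1 = 178704 + 1 = 178705$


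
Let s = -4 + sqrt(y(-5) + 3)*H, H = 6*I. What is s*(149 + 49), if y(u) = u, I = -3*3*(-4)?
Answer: -792 + 42768*I*sqrt(2) ≈ -792.0 + 60483.0*I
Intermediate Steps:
I = 36 (I = -9*(-4) = 36)
H = 216 (H = 6*36 = 216)
s = -4 + 216*I*sqrt(2) (s = -4 + sqrt(-5 + 3)*216 = -4 + sqrt(-2)*216 = -4 + (I*sqrt(2))*216 = -4 + 216*I*sqrt(2) ≈ -4.0 + 305.47*I)
s*(149 + 49) = (-4 + 216*I*sqrt(2))*(149 + 49) = (-4 + 216*I*sqrt(2))*198 = -792 + 42768*I*sqrt(2)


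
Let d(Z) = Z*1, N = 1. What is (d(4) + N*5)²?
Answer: 81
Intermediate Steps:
d(Z) = Z
(d(4) + N*5)² = (4 + 1*5)² = (4 + 5)² = 9² = 81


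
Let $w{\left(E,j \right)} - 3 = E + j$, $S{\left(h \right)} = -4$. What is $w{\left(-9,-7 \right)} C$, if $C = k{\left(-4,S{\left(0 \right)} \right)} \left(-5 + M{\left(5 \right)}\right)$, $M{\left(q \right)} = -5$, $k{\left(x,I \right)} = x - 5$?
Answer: $-1170$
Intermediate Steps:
$w{\left(E,j \right)} = 3 + E + j$ ($w{\left(E,j \right)} = 3 + \left(E + j\right) = 3 + E + j$)
$k{\left(x,I \right)} = -5 + x$ ($k{\left(x,I \right)} = x - 5 = -5 + x$)
$C = 90$ ($C = \left(-5 - 4\right) \left(-5 - 5\right) = \left(-9\right) \left(-10\right) = 90$)
$w{\left(-9,-7 \right)} C = \left(3 - 9 - 7\right) 90 = \left(-13\right) 90 = -1170$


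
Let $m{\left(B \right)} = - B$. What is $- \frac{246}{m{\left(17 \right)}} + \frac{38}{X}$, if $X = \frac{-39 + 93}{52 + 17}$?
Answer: $\frac{9643}{153} \approx 63.026$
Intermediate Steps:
$X = \frac{18}{23}$ ($X = \frac{54}{69} = 54 \cdot \frac{1}{69} = \frac{18}{23} \approx 0.78261$)
$- \frac{246}{m{\left(17 \right)}} + \frac{38}{X} = - \frac{246}{\left(-1\right) 17} + \frac{38}{\frac{18}{23}} = - \frac{246}{-17} + 38 \cdot \frac{23}{18} = \left(-246\right) \left(- \frac{1}{17}\right) + \frac{437}{9} = \frac{246}{17} + \frac{437}{9} = \frac{9643}{153}$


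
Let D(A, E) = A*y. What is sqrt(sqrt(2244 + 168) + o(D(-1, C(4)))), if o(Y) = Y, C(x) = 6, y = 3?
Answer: sqrt(-3 + 6*sqrt(67)) ≈ 6.7906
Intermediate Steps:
D(A, E) = 3*A (D(A, E) = A*3 = 3*A)
sqrt(sqrt(2244 + 168) + o(D(-1, C(4)))) = sqrt(sqrt(2244 + 168) + 3*(-1)) = sqrt(sqrt(2412) - 3) = sqrt(6*sqrt(67) - 3) = sqrt(-3 + 6*sqrt(67))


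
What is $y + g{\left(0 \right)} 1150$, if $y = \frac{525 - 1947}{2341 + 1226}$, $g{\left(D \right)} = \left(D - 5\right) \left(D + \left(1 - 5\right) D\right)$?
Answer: $- \frac{474}{1189} \approx -0.39865$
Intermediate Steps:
$g{\left(D \right)} = - 3 D \left(-5 + D\right)$ ($g{\left(D \right)} = \left(-5 + D\right) \left(D - 4 D\right) = \left(-5 + D\right) \left(- 3 D\right) = - 3 D \left(-5 + D\right)$)
$y = - \frac{474}{1189}$ ($y = - \frac{1422}{3567} = \left(-1422\right) \frac{1}{3567} = - \frac{474}{1189} \approx -0.39865$)
$y + g{\left(0 \right)} 1150 = - \frac{474}{1189} + 3 \cdot 0 \left(5 - 0\right) 1150 = - \frac{474}{1189} + 3 \cdot 0 \left(5 + 0\right) 1150 = - \frac{474}{1189} + 3 \cdot 0 \cdot 5 \cdot 1150 = - \frac{474}{1189} + 0 \cdot 1150 = - \frac{474}{1189} + 0 = - \frac{474}{1189}$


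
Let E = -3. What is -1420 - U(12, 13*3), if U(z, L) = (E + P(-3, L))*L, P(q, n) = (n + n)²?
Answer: -238579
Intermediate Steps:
P(q, n) = 4*n² (P(q, n) = (2*n)² = 4*n²)
U(z, L) = L*(-3 + 4*L²) (U(z, L) = (-3 + 4*L²)*L = L*(-3 + 4*L²))
-1420 - U(12, 13*3) = -1420 - 13*3*(-3 + 4*(13*3)²) = -1420 - 39*(-3 + 4*39²) = -1420 - 39*(-3 + 4*1521) = -1420 - 39*(-3 + 6084) = -1420 - 39*6081 = -1420 - 1*237159 = -1420 - 237159 = -238579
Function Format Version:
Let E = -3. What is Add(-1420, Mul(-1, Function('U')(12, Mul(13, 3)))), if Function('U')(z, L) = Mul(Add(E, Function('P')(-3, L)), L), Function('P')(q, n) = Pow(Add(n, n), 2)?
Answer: -238579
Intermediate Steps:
Function('P')(q, n) = Mul(4, Pow(n, 2)) (Function('P')(q, n) = Pow(Mul(2, n), 2) = Mul(4, Pow(n, 2)))
Function('U')(z, L) = Mul(L, Add(-3, Mul(4, Pow(L, 2)))) (Function('U')(z, L) = Mul(Add(-3, Mul(4, Pow(L, 2))), L) = Mul(L, Add(-3, Mul(4, Pow(L, 2)))))
Add(-1420, Mul(-1, Function('U')(12, Mul(13, 3)))) = Add(-1420, Mul(-1, Mul(Mul(13, 3), Add(-3, Mul(4, Pow(Mul(13, 3), 2)))))) = Add(-1420, Mul(-1, Mul(39, Add(-3, Mul(4, Pow(39, 2)))))) = Add(-1420, Mul(-1, Mul(39, Add(-3, Mul(4, 1521))))) = Add(-1420, Mul(-1, Mul(39, Add(-3, 6084)))) = Add(-1420, Mul(-1, Mul(39, 6081))) = Add(-1420, Mul(-1, 237159)) = Add(-1420, -237159) = -238579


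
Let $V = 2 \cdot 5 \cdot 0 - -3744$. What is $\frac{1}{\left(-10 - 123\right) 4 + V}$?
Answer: $\frac{1}{3212} \approx 0.00031133$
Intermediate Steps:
$V = 3744$ ($V = 10 \cdot 0 + 3744 = 0 + 3744 = 3744$)
$\frac{1}{\left(-10 - 123\right) 4 + V} = \frac{1}{\left(-10 - 123\right) 4 + 3744} = \frac{1}{\left(-133\right) 4 + 3744} = \frac{1}{-532 + 3744} = \frac{1}{3212}$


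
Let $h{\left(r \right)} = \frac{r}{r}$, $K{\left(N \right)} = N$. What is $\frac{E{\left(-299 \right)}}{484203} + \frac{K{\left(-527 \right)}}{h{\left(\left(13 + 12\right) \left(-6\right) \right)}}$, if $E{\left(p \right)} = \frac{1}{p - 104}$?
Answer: $- \frac{102835517344}{195133809} \approx -527.0$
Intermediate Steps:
$E{\left(p \right)} = \frac{1}{-104 + p}$
$h{\left(r \right)} = 1$
$\frac{E{\left(-299 \right)}}{484203} + \frac{K{\left(-527 \right)}}{h{\left(\left(13 + 12\right) \left(-6\right) \right)}} = \frac{1}{\left(-104 - 299\right) 484203} - \frac{527}{1} = \frac{1}{-403} \cdot \frac{1}{484203} - 527 = \left(- \frac{1}{403}\right) \frac{1}{484203} - 527 = - \frac{1}{195133809} - 527 = - \frac{102835517344}{195133809}$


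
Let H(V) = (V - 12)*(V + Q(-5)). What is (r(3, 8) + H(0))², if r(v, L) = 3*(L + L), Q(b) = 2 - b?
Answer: 1296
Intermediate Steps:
r(v, L) = 6*L (r(v, L) = 3*(2*L) = 6*L)
H(V) = (-12 + V)*(7 + V) (H(V) = (V - 12)*(V + (2 - 1*(-5))) = (-12 + V)*(V + (2 + 5)) = (-12 + V)*(V + 7) = (-12 + V)*(7 + V))
(r(3, 8) + H(0))² = (6*8 + (-84 + 0² - 5*0))² = (48 + (-84 + 0 + 0))² = (48 - 84)² = (-36)² = 1296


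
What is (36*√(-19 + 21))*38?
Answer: 1368*√2 ≈ 1934.6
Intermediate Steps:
(36*√(-19 + 21))*38 = (36*√2)*38 = 1368*√2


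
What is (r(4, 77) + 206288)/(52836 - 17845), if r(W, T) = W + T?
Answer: 206369/34991 ≈ 5.8978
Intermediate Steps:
r(W, T) = T + W
(r(4, 77) + 206288)/(52836 - 17845) = ((77 + 4) + 206288)/(52836 - 17845) = (81 + 206288)/34991 = 206369*(1/34991) = 206369/34991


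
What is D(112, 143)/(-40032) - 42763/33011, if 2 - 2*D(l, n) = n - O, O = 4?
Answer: -3419254325/2642992704 ≈ -1.2937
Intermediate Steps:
D(l, n) = 3 - n/2 (D(l, n) = 1 - (n - 1*4)/2 = 1 - (n - 4)/2 = 1 - (-4 + n)/2 = 1 + (2 - n/2) = 3 - n/2)
D(112, 143)/(-40032) - 42763/33011 = (3 - ½*143)/(-40032) - 42763/33011 = (3 - 143/2)*(-1/40032) - 42763*1/33011 = -137/2*(-1/40032) - 42763/33011 = 137/80064 - 42763/33011 = -3419254325/2642992704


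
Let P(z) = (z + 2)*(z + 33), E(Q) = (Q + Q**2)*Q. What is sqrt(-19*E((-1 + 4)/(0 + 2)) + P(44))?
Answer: sqrt(54962)/4 ≈ 58.610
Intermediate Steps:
E(Q) = Q*(Q + Q**2)
P(z) = (2 + z)*(33 + z)
sqrt(-19*E((-1 + 4)/(0 + 2)) + P(44)) = sqrt(-19*((-1 + 4)/(0 + 2))**2*(1 + (-1 + 4)/(0 + 2)) + (66 + 44**2 + 35*44)) = sqrt(-19*(3/2)**2*(1 + 3/2) + (66 + 1936 + 1540)) = sqrt(-19*(3*(1/2))**2*(1 + 3*(1/2)) + 3542) = sqrt(-19*(3/2)**2*(1 + 3/2) + 3542) = sqrt(-171*5/(4*2) + 3542) = sqrt(-19*45/8 + 3542) = sqrt(-855/8 + 3542) = sqrt(27481/8) = sqrt(54962)/4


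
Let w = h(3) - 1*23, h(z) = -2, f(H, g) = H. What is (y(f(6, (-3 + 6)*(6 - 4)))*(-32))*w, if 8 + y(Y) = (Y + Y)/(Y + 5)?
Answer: -60800/11 ≈ -5527.3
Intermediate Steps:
y(Y) = -8 + 2*Y/(5 + Y) (y(Y) = -8 + (Y + Y)/(Y + 5) = -8 + (2*Y)/(5 + Y) = -8 + 2*Y/(5 + Y))
w = -25 (w = -2 - 1*23 = -2 - 23 = -25)
(y(f(6, (-3 + 6)*(6 - 4)))*(-32))*w = ((2*(-20 - 3*6)/(5 + 6))*(-32))*(-25) = ((2*(-20 - 18)/11)*(-32))*(-25) = ((2*(1/11)*(-38))*(-32))*(-25) = -76/11*(-32)*(-25) = (2432/11)*(-25) = -60800/11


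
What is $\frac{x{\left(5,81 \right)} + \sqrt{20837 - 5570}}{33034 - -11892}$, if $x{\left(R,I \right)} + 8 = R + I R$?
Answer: $\frac{201}{22463} + \frac{\sqrt{15267}}{44926} \approx 0.011698$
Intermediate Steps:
$x{\left(R,I \right)} = -8 + R + I R$ ($x{\left(R,I \right)} = -8 + \left(R + I R\right) = -8 + R + I R$)
$\frac{x{\left(5,81 \right)} + \sqrt{20837 - 5570}}{33034 - -11892} = \frac{\left(-8 + 5 + 81 \cdot 5\right) + \sqrt{20837 - 5570}}{33034 - -11892} = \frac{\left(-8 + 5 + 405\right) + \sqrt{15267}}{33034 + 11892} = \frac{402 + \sqrt{15267}}{44926} = \left(402 + \sqrt{15267}\right) \frac{1}{44926} = \frac{201}{22463} + \frac{\sqrt{15267}}{44926}$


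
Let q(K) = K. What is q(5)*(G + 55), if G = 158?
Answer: 1065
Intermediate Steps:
q(5)*(G + 55) = 5*(158 + 55) = 5*213 = 1065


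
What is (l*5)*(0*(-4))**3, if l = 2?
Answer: 0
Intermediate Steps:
(l*5)*(0*(-4))**3 = (2*5)*(0*(-4))**3 = 10*0**3 = 10*0 = 0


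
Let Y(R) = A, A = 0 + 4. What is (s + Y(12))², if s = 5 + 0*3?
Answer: 81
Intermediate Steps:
A = 4
Y(R) = 4
s = 5 (s = 5 + 0 = 5)
(s + Y(12))² = (5 + 4)² = 9² = 81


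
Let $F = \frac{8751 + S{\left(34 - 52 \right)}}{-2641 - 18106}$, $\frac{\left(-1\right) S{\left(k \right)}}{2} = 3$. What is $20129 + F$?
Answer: $\frac{417607618}{20747} \approx 20129.0$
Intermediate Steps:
$S{\left(k \right)} = -6$ ($S{\left(k \right)} = \left(-2\right) 3 = -6$)
$F = - \frac{8745}{20747}$ ($F = \frac{8751 - 6}{-2641 - 18106} = \frac{8745}{-20747} = 8745 \left(- \frac{1}{20747}\right) = - \frac{8745}{20747} \approx -0.42151$)
$20129 + F = 20129 - \frac{8745}{20747} = \frac{417607618}{20747}$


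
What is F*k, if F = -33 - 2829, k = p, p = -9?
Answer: 25758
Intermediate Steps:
k = -9
F = -2862
F*k = -2862*(-9) = 25758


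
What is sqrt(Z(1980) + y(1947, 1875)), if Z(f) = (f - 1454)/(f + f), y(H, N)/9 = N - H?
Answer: I*sqrt(70552735)/330 ≈ 25.453*I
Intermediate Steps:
y(H, N) = -9*H + 9*N (y(H, N) = 9*(N - H) = -9*H + 9*N)
Z(f) = (-1454 + f)/(2*f) (Z(f) = (-1454 + f)/((2*f)) = (-1454 + f)*(1/(2*f)) = (-1454 + f)/(2*f))
sqrt(Z(1980) + y(1947, 1875)) = sqrt((1/2)*(-1454 + 1980)/1980 + (-9*1947 + 9*1875)) = sqrt((1/2)*(1/1980)*526 + (-17523 + 16875)) = sqrt(263/1980 - 648) = sqrt(-1282777/1980) = I*sqrt(70552735)/330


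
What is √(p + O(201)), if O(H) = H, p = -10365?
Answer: 22*I*√21 ≈ 100.82*I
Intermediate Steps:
√(p + O(201)) = √(-10365 + 201) = √(-10164) = 22*I*√21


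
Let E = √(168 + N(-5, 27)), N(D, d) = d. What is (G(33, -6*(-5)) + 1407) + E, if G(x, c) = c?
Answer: 1437 + √195 ≈ 1451.0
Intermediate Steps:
E = √195 (E = √(168 + 27) = √195 ≈ 13.964)
(G(33, -6*(-5)) + 1407) + E = (-6*(-5) + 1407) + √195 = (30 + 1407) + √195 = 1437 + √195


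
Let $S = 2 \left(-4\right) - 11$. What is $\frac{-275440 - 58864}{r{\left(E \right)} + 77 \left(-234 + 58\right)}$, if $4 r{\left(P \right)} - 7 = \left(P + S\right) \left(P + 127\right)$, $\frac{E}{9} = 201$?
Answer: $- \frac{1337216}{3411239} \approx -0.392$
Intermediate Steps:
$E = 1809$ ($E = 9 \cdot 201 = 1809$)
$S = -19$ ($S = -8 - 11 = -19$)
$r{\left(P \right)} = \frac{7}{4} + \frac{\left(-19 + P\right) \left(127 + P\right)}{4}$ ($r{\left(P \right)} = \frac{7}{4} + \frac{\left(P - 19\right) \left(P + 127\right)}{4} = \frac{7}{4} + \frac{\left(-19 + P\right) \left(127 + P\right)}{4}$)
$\frac{-275440 - 58864}{r{\left(E \right)} + 77 \left(-234 + 58\right)} = \frac{-275440 - 58864}{\left(- \frac{1203}{2} + 27 \cdot 1809 + \frac{1809^{2}}{4}\right) + 77 \left(-234 + 58\right)} = - \frac{334304}{\left(- \frac{1203}{2} + 48843 + \frac{1}{4} \cdot 3272481\right) + 77 \left(-176\right)} = - \frac{334304}{\left(- \frac{1203}{2} + 48843 + \frac{3272481}{4}\right) - 13552} = - \frac{334304}{\frac{3465447}{4} - 13552} = - \frac{334304}{\frac{3411239}{4}} = \left(-334304\right) \frac{4}{3411239} = - \frac{1337216}{3411239}$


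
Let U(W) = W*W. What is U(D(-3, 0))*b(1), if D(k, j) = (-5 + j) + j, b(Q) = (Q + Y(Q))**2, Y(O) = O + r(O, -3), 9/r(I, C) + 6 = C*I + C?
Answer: 625/16 ≈ 39.063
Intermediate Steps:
r(I, C) = 9/(-6 + C + C*I) (r(I, C) = 9/(-6 + (C*I + C)) = 9/(-6 + (C + C*I)) = 9/(-6 + C + C*I))
Y(O) = O + 9/(-9 - 3*O) (Y(O) = O + 9/(-6 - 3 - 3*O) = O + 9/(-9 - 3*O))
b(Q) = (Q + (-3 + Q*(3 + Q))/(3 + Q))**2
D(k, j) = -5 + 2*j
U(W) = W**2
U(D(-3, 0))*b(1) = (-5 + 2*0)**2*((-3 + 2*1*(3 + 1))**2/(3 + 1)**2) = (-5 + 0)**2*((-3 + 2*1*4)**2/4**2) = (-5)**2*((-3 + 8)**2*(1/16)) = 25*(5**2*(1/16)) = 25*(25*(1/16)) = 25*(25/16) = 625/16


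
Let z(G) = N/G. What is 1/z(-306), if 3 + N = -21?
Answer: 51/4 ≈ 12.750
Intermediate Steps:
N = -24 (N = -3 - 21 = -24)
z(G) = -24/G
1/z(-306) = 1/(-24/(-306)) = 1/(-24*(-1/306)) = 1/(4/51) = 51/4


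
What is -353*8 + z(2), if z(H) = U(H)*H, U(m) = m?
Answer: -2820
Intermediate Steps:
z(H) = H² (z(H) = H*H = H²)
-353*8 + z(2) = -353*8 + 2² = -2824 + 4 = -2820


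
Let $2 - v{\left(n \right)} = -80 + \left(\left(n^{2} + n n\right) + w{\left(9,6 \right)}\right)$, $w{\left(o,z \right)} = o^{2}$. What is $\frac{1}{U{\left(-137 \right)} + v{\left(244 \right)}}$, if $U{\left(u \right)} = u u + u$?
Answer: $- \frac{1}{100439} \approx -9.9563 \cdot 10^{-6}$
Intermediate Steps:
$U{\left(u \right)} = u + u^{2}$ ($U{\left(u \right)} = u^{2} + u = u + u^{2}$)
$v{\left(n \right)} = 1 - 2 n^{2}$ ($v{\left(n \right)} = 2 - \left(-80 + \left(\left(n^{2} + n n\right) + 9^{2}\right)\right) = 2 - \left(-80 + \left(\left(n^{2} + n^{2}\right) + 81\right)\right) = 2 - \left(-80 + \left(2 n^{2} + 81\right)\right) = 2 - \left(-80 + \left(81 + 2 n^{2}\right)\right) = 2 - \left(1 + 2 n^{2}\right) = 1 - 2 n^{2}$)
$\frac{1}{U{\left(-137 \right)} + v{\left(244 \right)}} = \frac{1}{- 137 \left(1 - 137\right) + \left(1 - 2 \cdot 244^{2}\right)} = \frac{1}{\left(-137\right) \left(-136\right) + \left(1 - 119072\right)} = \frac{1}{18632 + \left(1 - 119072\right)} = \frac{1}{18632 - 119071} = \frac{1}{-100439} = - \frac{1}{100439}$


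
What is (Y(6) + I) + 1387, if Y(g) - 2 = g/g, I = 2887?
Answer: 4277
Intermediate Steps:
Y(g) = 3 (Y(g) = 2 + g/g = 2 + 1 = 3)
(Y(6) + I) + 1387 = (3 + 2887) + 1387 = 2890 + 1387 = 4277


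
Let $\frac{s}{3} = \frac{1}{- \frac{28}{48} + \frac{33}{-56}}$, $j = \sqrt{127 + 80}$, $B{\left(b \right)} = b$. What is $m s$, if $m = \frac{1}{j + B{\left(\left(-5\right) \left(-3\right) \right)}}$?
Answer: $- \frac{420}{197} + \frac{84 \sqrt{23}}{197} \approx -0.087057$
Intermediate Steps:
$j = 3 \sqrt{23}$ ($j = \sqrt{207} = 3 \sqrt{23} \approx 14.387$)
$m = \frac{1}{15 + 3 \sqrt{23}}$ ($m = \frac{1}{3 \sqrt{23} - -15} = \frac{1}{3 \sqrt{23} + 15} = \frac{1}{15 + 3 \sqrt{23}} \approx 0.034028$)
$s = - \frac{504}{197}$ ($s = \frac{3}{- \frac{28}{48} + \frac{33}{-56}} = \frac{3}{\left(-28\right) \frac{1}{48} + 33 \left(- \frac{1}{56}\right)} = \frac{3}{- \frac{7}{12} - \frac{33}{56}} = \frac{3}{- \frac{197}{168}} = 3 \left(- \frac{168}{197}\right) = - \frac{504}{197} \approx -2.5584$)
$m s = \left(\frac{5}{6} - \frac{\sqrt{23}}{6}\right) \left(- \frac{504}{197}\right) = - \frac{420}{197} + \frac{84 \sqrt{23}}{197}$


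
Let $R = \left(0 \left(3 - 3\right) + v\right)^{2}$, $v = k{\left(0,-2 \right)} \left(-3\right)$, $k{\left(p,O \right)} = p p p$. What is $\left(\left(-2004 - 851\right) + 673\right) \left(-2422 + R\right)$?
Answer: $5284804$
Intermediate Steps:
$k{\left(p,O \right)} = p^{3}$ ($k{\left(p,O \right)} = p^{2} p = p^{3}$)
$v = 0$ ($v = 0^{3} \left(-3\right) = 0 \left(-3\right) = 0$)
$R = 0$ ($R = \left(0 \left(3 - 3\right) + 0\right)^{2} = \left(0 \cdot 0 + 0\right)^{2} = \left(0 + 0\right)^{2} = 0^{2} = 0$)
$\left(\left(-2004 - 851\right) + 673\right) \left(-2422 + R\right) = \left(\left(-2004 - 851\right) + 673\right) \left(-2422 + 0\right) = \left(-2855 + 673\right) \left(-2422\right) = \left(-2182\right) \left(-2422\right) = 5284804$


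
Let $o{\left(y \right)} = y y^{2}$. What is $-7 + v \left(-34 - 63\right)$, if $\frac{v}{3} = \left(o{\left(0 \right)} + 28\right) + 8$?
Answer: $-10483$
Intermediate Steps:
$o{\left(y \right)} = y^{3}$
$v = 108$ ($v = 3 \left(\left(0^{3} + 28\right) + 8\right) = 3 \left(\left(0 + 28\right) + 8\right) = 3 \left(28 + 8\right) = 3 \cdot 36 = 108$)
$-7 + v \left(-34 - 63\right) = -7 + 108 \left(-34 - 63\right) = -7 + 108 \left(-97\right) = -7 - 10476 = -10483$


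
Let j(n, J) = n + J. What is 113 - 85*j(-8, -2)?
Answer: 963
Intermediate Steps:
j(n, J) = J + n
113 - 85*j(-8, -2) = 113 - 85*(-2 - 8) = 113 - 85*(-10) = 113 + 850 = 963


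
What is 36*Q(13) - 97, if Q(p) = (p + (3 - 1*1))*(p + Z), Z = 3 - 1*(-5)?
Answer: 11243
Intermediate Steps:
Z = 8 (Z = 3 + 5 = 8)
Q(p) = (2 + p)*(8 + p) (Q(p) = (p + (3 - 1*1))*(p + 8) = (p + (3 - 1))*(8 + p) = (p + 2)*(8 + p) = (2 + p)*(8 + p))
36*Q(13) - 97 = 36*(16 + 13**2 + 10*13) - 97 = 36*(16 + 169 + 130) - 97 = 36*315 - 97 = 11340 - 97 = 11243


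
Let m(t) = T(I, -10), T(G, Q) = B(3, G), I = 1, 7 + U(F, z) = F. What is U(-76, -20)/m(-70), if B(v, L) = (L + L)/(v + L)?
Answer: -166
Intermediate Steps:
U(F, z) = -7 + F
B(v, L) = 2*L/(L + v) (B(v, L) = (2*L)/(L + v) = 2*L/(L + v))
T(G, Q) = 2*G/(3 + G) (T(G, Q) = 2*G/(G + 3) = 2*G/(3 + G))
m(t) = ½ (m(t) = 2*1/(3 + 1) = 2*1/4 = 2*1*(¼) = ½)
U(-76, -20)/m(-70) = (-7 - 76)/(½) = -83*2 = -166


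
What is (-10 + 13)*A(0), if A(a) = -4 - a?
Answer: -12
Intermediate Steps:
(-10 + 13)*A(0) = (-10 + 13)*(-4 - 1*0) = 3*(-4 + 0) = 3*(-4) = -12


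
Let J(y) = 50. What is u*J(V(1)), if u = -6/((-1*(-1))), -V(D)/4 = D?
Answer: -300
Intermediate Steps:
V(D) = -4*D
u = -6 (u = -6/1 = -6*1 = -6)
u*J(V(1)) = -6*50 = -300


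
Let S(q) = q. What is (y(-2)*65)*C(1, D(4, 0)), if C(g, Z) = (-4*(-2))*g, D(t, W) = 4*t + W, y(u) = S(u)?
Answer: -1040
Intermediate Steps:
y(u) = u
D(t, W) = W + 4*t
C(g, Z) = 8*g
(y(-2)*65)*C(1, D(4, 0)) = (-2*65)*(8*1) = -130*8 = -1040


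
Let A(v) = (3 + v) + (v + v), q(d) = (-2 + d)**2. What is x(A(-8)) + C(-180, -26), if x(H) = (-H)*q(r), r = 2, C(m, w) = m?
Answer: -180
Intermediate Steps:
A(v) = 3 + 3*v (A(v) = (3 + v) + 2*v = 3 + 3*v)
x(H) = 0 (x(H) = (-H)*(-2 + 2)**2 = -H*0**2 = -H*0 = 0)
x(A(-8)) + C(-180, -26) = 0 - 180 = -180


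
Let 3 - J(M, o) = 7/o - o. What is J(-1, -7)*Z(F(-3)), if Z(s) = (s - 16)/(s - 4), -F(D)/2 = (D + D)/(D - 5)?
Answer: -105/11 ≈ -9.5455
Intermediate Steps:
J(M, o) = 3 + o - 7/o (J(M, o) = 3 - (7/o - o) = 3 - (-o + 7/o) = 3 + (o - 7/o) = 3 + o - 7/o)
F(D) = -4*D/(-5 + D) (F(D) = -2*(D + D)/(D - 5) = -2*2*D/(-5 + D) = -4*D/(-5 + D))
Z(s) = (-16 + s)/(-4 + s)
J(-1, -7)*Z(F(-3)) = (3 - 7 - 7/(-7))*((-16 - 4*(-3)/(-5 - 3))/(-4 - 4*(-3)/(-5 - 3))) = (3 - 7 - 7*(-⅐))*((-16 - 4*(-3)/(-8))/(-4 - 4*(-3)/(-8))) = (3 - 7 + 1)*((-16 - 4*(-3)*(-⅛))/(-4 - 4*(-3)*(-⅛))) = -3*(-16 - 3/2)/(-4 - 3/2) = -3*(-35)/((-11/2)*2) = -(-6)*(-35)/(11*2) = -3*35/11 = -105/11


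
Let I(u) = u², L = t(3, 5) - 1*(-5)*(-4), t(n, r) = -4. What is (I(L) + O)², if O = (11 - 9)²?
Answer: 336400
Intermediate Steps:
L = -24 (L = -4 - 1*(-5)*(-4) = -4 + 5*(-4) = -4 - 20 = -24)
O = 4 (O = 2² = 4)
(I(L) + O)² = ((-24)² + 4)² = (576 + 4)² = 580² = 336400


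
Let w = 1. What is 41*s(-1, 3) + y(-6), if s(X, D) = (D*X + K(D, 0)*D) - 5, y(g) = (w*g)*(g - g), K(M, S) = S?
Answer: -328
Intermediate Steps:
y(g) = 0 (y(g) = (1*g)*(g - g) = g*0 = 0)
s(X, D) = -5 + D*X (s(X, D) = (D*X + 0*D) - 5 = (D*X + 0) - 5 = D*X - 5 = -5 + D*X)
41*s(-1, 3) + y(-6) = 41*(-5 + 3*(-1)) + 0 = 41*(-5 - 3) + 0 = 41*(-8) + 0 = -328 + 0 = -328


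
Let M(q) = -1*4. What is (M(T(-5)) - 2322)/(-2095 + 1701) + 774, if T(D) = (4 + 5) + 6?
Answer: 153641/197 ≈ 779.90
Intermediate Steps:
T(D) = 15 (T(D) = 9 + 6 = 15)
M(q) = -4
(M(T(-5)) - 2322)/(-2095 + 1701) + 774 = (-4 - 2322)/(-2095 + 1701) + 774 = -2326/(-394) + 774 = -2326*(-1/394) + 774 = 1163/197 + 774 = 153641/197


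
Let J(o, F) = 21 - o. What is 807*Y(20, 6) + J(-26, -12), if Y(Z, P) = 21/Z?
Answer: 17887/20 ≈ 894.35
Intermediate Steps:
807*Y(20, 6) + J(-26, -12) = 807*(21/20) + (21 - 1*(-26)) = 807*(21*(1/20)) + (21 + 26) = 807*(21/20) + 47 = 16947/20 + 47 = 17887/20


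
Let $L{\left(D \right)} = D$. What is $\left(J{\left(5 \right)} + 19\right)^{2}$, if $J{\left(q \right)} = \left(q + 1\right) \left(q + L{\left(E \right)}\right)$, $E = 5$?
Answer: $6241$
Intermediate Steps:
$J{\left(q \right)} = \left(1 + q\right) \left(5 + q\right)$ ($J{\left(q \right)} = \left(q + 1\right) \left(q + 5\right) = \left(1 + q\right) \left(5 + q\right)$)
$\left(J{\left(5 \right)} + 19\right)^{2} = \left(\left(5 + 5^{2} + 6 \cdot 5\right) + 19\right)^{2} = \left(\left(5 + 25 + 30\right) + 19\right)^{2} = \left(60 + 19\right)^{2} = 79^{2} = 6241$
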